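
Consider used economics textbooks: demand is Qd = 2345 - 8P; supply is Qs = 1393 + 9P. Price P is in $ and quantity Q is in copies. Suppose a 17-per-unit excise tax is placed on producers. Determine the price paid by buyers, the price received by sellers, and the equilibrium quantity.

P_b = 65, P_s = 48, Q = 1825

With a tax of 17 on producers, they supply based on the net price P_s = P_b - 17, so Qs = 1240 + 9P_b.
Equate demand and the shifted supply: 2345 - 8P_b = 1240 + 9P_b, giving 17P_b = 1105, so P_b = 65.
Then P_s = 65 - 17 = 48 and Q = 2345 - 8(65) = 1825.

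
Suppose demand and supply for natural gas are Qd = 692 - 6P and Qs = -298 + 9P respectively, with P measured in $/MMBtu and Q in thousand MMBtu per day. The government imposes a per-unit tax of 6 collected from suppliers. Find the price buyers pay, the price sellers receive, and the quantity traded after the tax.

P_b = 69.6, P_s = 63.6, Q = 274.4

With a tax of 6 on suppliers, they supply based on the net price P_s = P_b - 6, so Qs = -352 + 9P_b.
Equate demand and the shifted supply: 692 - 6P_b = -352 + 9P_b, giving 15P_b = 1044, so P_b = 69.6.
So P_s = 63.6 and the quantity traded is Q = 692 - 6(69.6) = 274.4.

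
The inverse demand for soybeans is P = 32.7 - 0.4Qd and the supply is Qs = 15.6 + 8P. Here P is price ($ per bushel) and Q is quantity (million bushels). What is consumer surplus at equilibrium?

Inverting to quantity form: Qd = 81.75 - 2.5P.
The market clears where 81.75 - 2.5P = 15.6 + 8P. Rearranging, 10.5P = 66.15, hence P* = 6.3.
Plugging P* into demand: Q* = 81.75 - 2.5(6.3) = 66.
Demand choke price (Qd = 0): P = 81.75/2.5 = 32.7. Consumer surplus = ½ × (32.7 - 6.3) × 66 = 871.2.

Consumer surplus = 871.2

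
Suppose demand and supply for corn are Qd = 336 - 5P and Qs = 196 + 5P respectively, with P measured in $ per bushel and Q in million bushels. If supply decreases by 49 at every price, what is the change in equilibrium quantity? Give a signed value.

Equating demand and supply, 336 - 5P = 196 + 5P gives 10P = 140, so P* = 14.
Then Q* = 336 - 5(14) = 266.
After the shift, supply is Qs = 147 + 5P.
New equilibrium: 189 = 10P, so P = 18.9 and Q = 241.5.
ΔQ = 241.5 - 266 = -24.5.

ΔQ = -24.5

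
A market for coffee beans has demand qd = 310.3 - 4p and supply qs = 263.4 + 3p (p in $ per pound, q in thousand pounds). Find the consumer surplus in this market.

Set qd = qs: 310.3 - 4p = 263.4 + 3p, so 46.9 = 7p and p* = 6.7.
Then q* = 310.3 - 4(6.7) = 283.5.
Demand choke price (qd = 0): p = 310.3/4 = 77.575. Consumer surplus = ½ × (77.575 - 6.7) × 283.5 = 10046.53125.

Consumer surplus = 10046.53125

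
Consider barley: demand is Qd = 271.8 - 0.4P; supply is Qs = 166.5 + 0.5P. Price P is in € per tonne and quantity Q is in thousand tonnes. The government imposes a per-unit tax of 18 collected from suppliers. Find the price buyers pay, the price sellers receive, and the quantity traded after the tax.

With a tax of 18 on suppliers, they supply based on the net price P_s = P_b - 18, so Qs = 157.5 + 0.5P_b.
Market clearing requires 271.8 - 0.4P_b = 157.5 + 0.5P_b; hence 114.3 = 0.9P_b and P_b = 127.
So P_s = 109 and the quantity traded is Q = 271.8 - 0.4(127) = 221.

P_b = 127, P_s = 109, Q = 221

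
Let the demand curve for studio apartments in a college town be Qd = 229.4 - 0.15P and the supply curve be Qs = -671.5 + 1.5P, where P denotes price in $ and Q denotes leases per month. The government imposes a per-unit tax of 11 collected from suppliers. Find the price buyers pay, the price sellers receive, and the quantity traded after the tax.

Suppliers keep P_s = P_b - 11 per unit, so supply in terms of the buyer price is Qs = -688 + 1.5P_b.
Equate demand and the shifted supply: 229.4 - 0.15P_b = -688 + 1.5P_b, giving 1.65P_b = 917.4, so P_b = 556.
Then P_s = 556 - 11 = 545 and Q = 229.4 - 0.15(556) = 146.

P_b = 556, P_s = 545, Q = 146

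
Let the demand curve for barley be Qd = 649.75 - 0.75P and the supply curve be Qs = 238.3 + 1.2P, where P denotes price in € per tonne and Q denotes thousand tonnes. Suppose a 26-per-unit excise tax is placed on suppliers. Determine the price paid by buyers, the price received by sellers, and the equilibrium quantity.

P_b = 227, P_s = 201, Q = 479.5

Suppliers keep P_s = P_b - 26 per unit, so supply in terms of the buyer price is Qs = 207.1 + 1.2P_b.
Market clearing requires 649.75 - 0.75P_b = 207.1 + 1.2P_b; hence 442.65 = 1.95P_b and P_b = 227.
So P_s = 201 and the quantity traded is Q = 649.75 - 0.75(227) = 479.5.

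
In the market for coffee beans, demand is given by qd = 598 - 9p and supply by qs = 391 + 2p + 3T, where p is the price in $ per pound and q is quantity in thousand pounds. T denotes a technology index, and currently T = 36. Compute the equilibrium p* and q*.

p* = 9, q* = 517

With T = 36, supply is qs = 499 + 2p.
At equilibrium qd = qs, so 598 - 9p = 499 + 2p; collecting terms, 99 = 11p and p* = 9.
Substitute back: q* = 598 - 9(9) = 517.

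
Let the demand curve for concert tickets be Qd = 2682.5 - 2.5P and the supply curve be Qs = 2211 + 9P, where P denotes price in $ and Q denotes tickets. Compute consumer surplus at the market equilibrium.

Consumer surplus = 1331280

Set Qd = Qs: 2682.5 - 2.5P = 2211 + 9P, so 471.5 = 11.5P and P* = 41.
Plugging P* into demand: Q* = 2682.5 - 2.5(41) = 2580.
Demand choke price (Qd = 0): P = 2682.5/2.5 = 1073. Consumer surplus = ½ × (1073 - 41) × 2580 = 1331280.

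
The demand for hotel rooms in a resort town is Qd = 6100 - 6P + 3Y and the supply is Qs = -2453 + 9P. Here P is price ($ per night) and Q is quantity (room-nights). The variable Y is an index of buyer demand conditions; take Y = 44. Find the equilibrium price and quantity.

With Y = 44, demand is Qd = 6232 - 6P.
The market clears where 6232 - 6P = -2453 + 9P. Rearranging, 15P = 8685, hence P* = 579.
Substitute back: Q* = 6232 - 6(579) = 2758.

P* = 579, Q* = 2758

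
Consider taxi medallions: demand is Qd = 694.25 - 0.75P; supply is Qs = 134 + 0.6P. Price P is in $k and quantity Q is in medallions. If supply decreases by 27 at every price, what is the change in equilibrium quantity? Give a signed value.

Set Qd = Qs: 694.25 - 0.75P = 134 + 0.6P, so 560.25 = 1.35P and P* = 415.
Then Q* = 694.25 - 0.75(415) = 383.
After the shift, supply is Qs = 107 + 0.6P.
New equilibrium: 587.25 = 1.35P, so P = 435 and Q = 368.
ΔQ = 368 - 383 = -15.

ΔQ = -15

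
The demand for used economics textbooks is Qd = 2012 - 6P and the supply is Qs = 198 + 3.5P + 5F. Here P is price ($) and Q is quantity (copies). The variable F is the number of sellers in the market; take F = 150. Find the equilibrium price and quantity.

P* = 112, Q* = 1340

With F = 150, supply is Qs = 948 + 3.5P.
The market clears where 2012 - 6P = 948 + 3.5P. Rearranging, 9.5P = 1064, hence P* = 112.
Substitute back: Q* = 2012 - 6(112) = 1340.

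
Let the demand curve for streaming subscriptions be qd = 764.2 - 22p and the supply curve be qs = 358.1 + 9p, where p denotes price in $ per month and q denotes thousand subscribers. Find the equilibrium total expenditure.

Total expenditure = 6235.6

Set qd = qs: 764.2 - 22p = 358.1 + 9p, so 406.1 = 31p and p* = 13.1.
Plugging p* into demand: q* = 764.2 - 22(13.1) = 476.
Total expenditure = p* × q* = 13.1 × 476 = 6235.6.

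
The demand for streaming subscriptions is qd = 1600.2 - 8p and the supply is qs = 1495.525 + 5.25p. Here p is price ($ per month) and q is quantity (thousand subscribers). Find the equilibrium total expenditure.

Total expenditure = 12142.3

Equating demand and supply, 1600.2 - 8p = 1495.525 + 5.25p gives 13.25p = 104.675, so p* = 7.9.
From the demand curve, q* = 1600.2 - 8(7.9) = 1537.
Total expenditure = p* × q* = 7.9 × 1537 = 12142.3.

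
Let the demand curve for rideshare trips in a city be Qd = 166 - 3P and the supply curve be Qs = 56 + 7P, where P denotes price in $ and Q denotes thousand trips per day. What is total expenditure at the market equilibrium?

Total expenditure = 1463

Equating demand and supply, 166 - 3P = 56 + 7P gives 10P = 110, so P* = 11.
Plugging P* into demand: Q* = 166 - 3(11) = 133.
Total expenditure = P* × Q* = 11 × 133 = 1463.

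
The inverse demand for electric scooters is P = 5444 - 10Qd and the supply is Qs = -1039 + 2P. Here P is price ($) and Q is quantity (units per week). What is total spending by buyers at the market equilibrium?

In direct form, Qd = 544.4 - 0.1P.
The market clears where 544.4 - 0.1P = -1039 + 2P. Rearranging, 2.1P = 1583.4, hence P* = 754.
Plugging P* into demand: Q* = 544.4 - 0.1(754) = 469.
Total spending by buyers = P* × Q* = 754 × 469 = 353626.

Total spending by buyers = 353626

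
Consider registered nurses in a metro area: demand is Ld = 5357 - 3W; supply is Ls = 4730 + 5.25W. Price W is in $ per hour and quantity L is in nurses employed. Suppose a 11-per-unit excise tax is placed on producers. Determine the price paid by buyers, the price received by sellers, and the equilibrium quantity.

W_b = 83, W_s = 72, L = 5108

With a tax of 11 on producers, they supply based on the net price W_s = W_b - 11, so Ls = 4672.25 + 5.25W_b.
Market clearing requires 5357 - 3W_b = 4672.25 + 5.25W_b; hence 684.75 = 8.25W_b and W_b = 83.
So W_s = 72 and the quantity traded is L = 5357 - 3(83) = 5108.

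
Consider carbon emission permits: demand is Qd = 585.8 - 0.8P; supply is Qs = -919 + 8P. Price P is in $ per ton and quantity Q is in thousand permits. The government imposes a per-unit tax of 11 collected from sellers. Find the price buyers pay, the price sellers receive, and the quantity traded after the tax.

P_b = 181, P_s = 170, Q = 441

The tax drives a wedge P_b - P_s = 11. Substituting P_s = P_b - 11 into supply: Qs = -1007 + 8P_b.
Set Qd = Qs: 585.8 - 0.8P_b = -1007 + 8P_b, so 1592.8 = 8.8P_b and P_b = 181.
Then P_s = 181 - 11 = 170 and Q = 585.8 - 0.8(181) = 441.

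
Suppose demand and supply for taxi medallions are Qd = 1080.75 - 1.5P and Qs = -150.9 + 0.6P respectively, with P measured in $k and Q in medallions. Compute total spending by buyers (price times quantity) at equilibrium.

At equilibrium Qd = Qs, so 1080.75 - 1.5P = -150.9 + 0.6P; collecting terms, 1231.65 = 2.1P and P* = 586.5.
Substitute back: Q* = 1080.75 - 1.5(586.5) = 201.
Total spending by buyers = P* × Q* = 586.5 × 201 = 117886.5.

Total spending by buyers = 117886.5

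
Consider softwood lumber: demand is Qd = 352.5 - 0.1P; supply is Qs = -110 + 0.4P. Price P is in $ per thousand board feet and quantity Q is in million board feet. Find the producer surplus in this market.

Producer surplus = 84500

At equilibrium Qd = Qs, so 352.5 - 0.1P = -110 + 0.4P; collecting terms, 462.5 = 0.5P and P* = 925.
Then Q* = 352.5 - 0.1(925) = 260.
Supply choke price (Qs = 0): P = 275. Producer surplus = ½ × (925 - 275) × 260 = 84500.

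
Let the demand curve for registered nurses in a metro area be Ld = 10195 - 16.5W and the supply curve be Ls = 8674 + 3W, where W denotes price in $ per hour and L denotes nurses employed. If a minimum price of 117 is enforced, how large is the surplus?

With W fixed at 117, quantity demanded is 8264.5 and quantity supplied is 9025.
Surplus = Ls - Ld = 9025 - 8264.5 = 760.5.

Surplus = 760.5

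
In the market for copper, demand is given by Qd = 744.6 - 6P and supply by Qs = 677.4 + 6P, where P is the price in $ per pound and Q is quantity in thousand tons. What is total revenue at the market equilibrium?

Total revenue = 3981.6

At equilibrium Qd = Qs, so 744.6 - 6P = 677.4 + 6P; collecting terms, 67.2 = 12P and P* = 5.6.
From the demand curve, Q* = 744.6 - 6(5.6) = 711.
Total revenue = P* × Q* = 5.6 × 711 = 3981.6.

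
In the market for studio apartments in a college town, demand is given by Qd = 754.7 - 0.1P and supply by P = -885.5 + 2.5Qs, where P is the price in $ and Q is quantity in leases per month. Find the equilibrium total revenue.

Rewriting in direct form: Qs = 354.2 + 0.4P.
Set Qd = Qs: 754.7 - 0.1P = 354.2 + 0.4P, so 400.5 = 0.5P and P* = 801.
Substitute back: Q* = 754.7 - 0.1(801) = 674.6.
Total revenue = P* × Q* = 801 × 674.6 = 540354.6.

Total revenue = 540354.6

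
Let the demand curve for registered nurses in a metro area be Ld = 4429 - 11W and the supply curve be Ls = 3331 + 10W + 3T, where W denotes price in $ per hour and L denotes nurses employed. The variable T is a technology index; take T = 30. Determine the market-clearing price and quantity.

With T = 30, supply is Ls = 3421 + 10W.
Set Ld = Ls: 4429 - 11W = 3421 + 10W, so 1008 = 21W and W* = 48.
Substitute back: L* = 4429 - 11(48) = 3901.

W* = 48, L* = 3901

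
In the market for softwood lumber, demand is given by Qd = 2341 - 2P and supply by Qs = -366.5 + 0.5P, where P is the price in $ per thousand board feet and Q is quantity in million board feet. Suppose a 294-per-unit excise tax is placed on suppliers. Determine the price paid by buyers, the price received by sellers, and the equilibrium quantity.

P_b = 1141.8, P_s = 847.8, Q = 57.4

With a tax of 294 on suppliers, they supply based on the net price P_s = P_b - 294, so Qs = -513.5 + 0.5P_b.
Set Qd = Qs: 2341 - 2P_b = -513.5 + 0.5P_b, so 2854.5 = 2.5P_b and P_b = 1141.8.
So P_s = 847.8 and the quantity traded is Q = 2341 - 2(1141.8) = 57.4.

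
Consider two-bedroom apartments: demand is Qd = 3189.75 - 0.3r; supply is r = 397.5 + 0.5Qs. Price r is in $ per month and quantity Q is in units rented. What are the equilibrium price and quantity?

Solving each curve for Q: Qs = -795 + 2r.
At equilibrium Qd = Qs, so 3189.75 - 0.3r = -795 + 2r; collecting terms, 3984.75 = 2.3r and r* = 1732.5.
From the demand curve, Q* = 3189.75 - 0.3(1732.5) = 2670.

r* = 1732.5, Q* = 2670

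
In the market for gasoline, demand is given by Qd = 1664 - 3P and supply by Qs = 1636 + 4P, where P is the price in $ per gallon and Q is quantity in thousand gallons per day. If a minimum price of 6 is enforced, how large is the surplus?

At P = 6: Qd = 1646 and Qs = 1660.
Surplus = Qs - Qd = 1660 - 1646 = 14.

Surplus = 14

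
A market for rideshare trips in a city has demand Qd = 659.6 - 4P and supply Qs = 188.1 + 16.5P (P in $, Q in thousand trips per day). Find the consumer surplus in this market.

The market clears where 659.6 - 4P = 188.1 + 16.5P. Rearranging, 20.5P = 471.5, hence P* = 23.
From the demand curve, Q* = 659.6 - 4(23) = 567.6.
Demand choke price (Qd = 0): P = 659.6/4 = 164.9. Consumer surplus = ½ × (164.9 - 23) × 567.6 = 40271.22.

Consumer surplus = 40271.22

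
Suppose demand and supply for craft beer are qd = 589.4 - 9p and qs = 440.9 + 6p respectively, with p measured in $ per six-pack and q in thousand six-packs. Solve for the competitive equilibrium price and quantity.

p* = 9.9, q* = 500.3

At equilibrium qd = qs, so 589.4 - 9p = 440.9 + 6p; collecting terms, 148.5 = 15p and p* = 9.9.
From the demand curve, q* = 589.4 - 9(9.9) = 500.3.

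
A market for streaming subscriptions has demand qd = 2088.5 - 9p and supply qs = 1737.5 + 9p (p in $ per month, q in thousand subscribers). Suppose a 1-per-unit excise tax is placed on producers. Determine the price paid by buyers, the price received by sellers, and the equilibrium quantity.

p_b = 20, p_s = 19, q = 1908.5

The tax drives a wedge p_b - p_s = 1. Substituting p_s = p_b - 1 into supply: qs = 1728.5 + 9p_b.
Market clearing requires 2088.5 - 9p_b = 1728.5 + 9p_b; hence 360 = 18p_b and p_b = 20.
So p_s = 19 and the quantity traded is q = 2088.5 - 9(20) = 1908.5.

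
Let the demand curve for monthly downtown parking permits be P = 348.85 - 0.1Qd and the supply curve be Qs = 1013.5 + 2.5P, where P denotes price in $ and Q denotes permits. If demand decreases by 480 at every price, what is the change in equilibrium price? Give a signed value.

In direct form, Qd = 3488.5 - 10P.
Set Qd = Qs: 3488.5 - 10P = 1013.5 + 2.5P, so 2475 = 12.5P and P* = 198.
From the demand curve, Q* = 3488.5 - 10(198) = 1508.5.
After the shift, demand is Qd = 3008.5 - 10P.
Re-solving, 12.5P = 1995 gives P = 159.6 and Q = 1412.5.
ΔP = 159.6 - 198 = -38.4.

ΔP = -38.4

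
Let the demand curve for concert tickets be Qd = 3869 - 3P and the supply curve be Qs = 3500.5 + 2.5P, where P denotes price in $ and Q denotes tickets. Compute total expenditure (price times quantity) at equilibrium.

The market clears where 3869 - 3P = 3500.5 + 2.5P. Rearranging, 5.5P = 368.5, hence P* = 67.
Substitute back: Q* = 3869 - 3(67) = 3668.
Total expenditure = P* × Q* = 67 × 3668 = 245756.

Total expenditure = 245756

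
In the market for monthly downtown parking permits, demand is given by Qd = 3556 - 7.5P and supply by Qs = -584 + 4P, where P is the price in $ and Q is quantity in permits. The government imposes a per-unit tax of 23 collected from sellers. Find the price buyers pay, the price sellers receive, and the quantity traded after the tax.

With a tax of 23 on sellers, they supply based on the net price P_s = P_b - 23, so Qs = -676 + 4P_b.
Equate demand and the shifted supply: 3556 - 7.5P_b = -676 + 4P_b, giving 11.5P_b = 4232, so P_b = 368.
Then P_s = 368 - 23 = 345 and Q = 3556 - 7.5(368) = 796.

P_b = 368, P_s = 345, Q = 796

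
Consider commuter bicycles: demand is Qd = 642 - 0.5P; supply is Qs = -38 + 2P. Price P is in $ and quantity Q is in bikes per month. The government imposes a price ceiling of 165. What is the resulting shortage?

Shortage = 267.5

With P fixed at 165, quantity demanded is 559.5 and quantity supplied is 292.
Shortage = Qd - Qs = 559.5 - 292 = 267.5.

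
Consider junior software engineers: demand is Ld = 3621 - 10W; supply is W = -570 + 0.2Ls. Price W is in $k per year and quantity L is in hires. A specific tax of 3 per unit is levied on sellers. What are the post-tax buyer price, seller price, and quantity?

In direct form, Ls = 2850 + 5W.
The tax drives a wedge W_b - W_s = 3. Substituting W_s = W_b - 3 into supply: Ls = 2835 + 5W_b.
Market clearing requires 3621 - 10W_b = 2835 + 5W_b; hence 786 = 15W_b and W_b = 52.4.
So W_s = 49.4 and the quantity traded is L = 3621 - 10(52.4) = 3097.

W_b = 52.4, W_s = 49.4, L = 3097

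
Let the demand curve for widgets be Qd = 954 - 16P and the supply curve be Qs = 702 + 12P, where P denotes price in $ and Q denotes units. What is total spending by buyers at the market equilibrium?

Set Qd = Qs: 954 - 16P = 702 + 12P, so 252 = 28P and P* = 9.
From the demand curve, Q* = 954 - 16(9) = 810.
Total spending by buyers = P* × Q* = 9 × 810 = 7290.

Total spending by buyers = 7290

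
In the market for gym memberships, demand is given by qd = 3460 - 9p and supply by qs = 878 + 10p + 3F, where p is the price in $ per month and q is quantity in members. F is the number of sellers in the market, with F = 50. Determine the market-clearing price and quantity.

With F = 50, supply is qs = 1028 + 10p.
Equating demand and supply, 3460 - 9p = 1028 + 10p gives 19p = 2432, so p* = 128.
Plugging p* into demand: q* = 3460 - 9(128) = 2308.

p* = 128, q* = 2308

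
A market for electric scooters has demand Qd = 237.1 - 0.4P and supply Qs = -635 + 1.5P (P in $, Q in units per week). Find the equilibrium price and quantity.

Set Qd = Qs: 237.1 - 0.4P = -635 + 1.5P, so 872.1 = 1.9P and P* = 459.
Plugging P* into demand: Q* = 237.1 - 0.4(459) = 53.5.

P* = 459, Q* = 53.5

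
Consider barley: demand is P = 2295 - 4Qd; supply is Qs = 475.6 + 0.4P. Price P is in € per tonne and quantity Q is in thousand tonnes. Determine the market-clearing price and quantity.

In direct form, Qd = 573.75 - 0.25P.
Equating demand and supply, 573.75 - 0.25P = 475.6 + 0.4P gives 0.65P = 98.15, so P* = 151.
From the demand curve, Q* = 573.75 - 0.25(151) = 536.

P* = 151, Q* = 536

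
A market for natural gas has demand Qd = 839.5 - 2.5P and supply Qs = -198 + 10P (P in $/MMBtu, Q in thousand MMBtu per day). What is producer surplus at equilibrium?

At equilibrium Qd = Qs, so 839.5 - 2.5P = -198 + 10P; collecting terms, 1037.5 = 12.5P and P* = 83.
From the demand curve, Q* = 839.5 - 2.5(83) = 632.
Supply choke price (Qs = 0): P = 19.8. Producer surplus = ½ × (83 - 19.8) × 632 = 19971.2.

Producer surplus = 19971.2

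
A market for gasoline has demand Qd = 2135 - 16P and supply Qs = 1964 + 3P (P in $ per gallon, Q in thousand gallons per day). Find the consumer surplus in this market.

Equating demand and supply, 2135 - 16P = 1964 + 3P gives 19P = 171, so P* = 9.
Plugging P* into demand: Q* = 2135 - 16(9) = 1991.
Demand choke price (Qd = 0): P = 2135/16 = 133.4375. Consumer surplus = ½ × (133.4375 - 9) × 1991 = 123877.53125.

Consumer surplus = 123877.53125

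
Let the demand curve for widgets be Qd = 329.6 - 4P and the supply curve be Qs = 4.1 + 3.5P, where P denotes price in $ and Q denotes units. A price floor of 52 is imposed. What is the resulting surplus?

Surplus = 64.5

At P = 52: Qd = 121.6 and Qs = 186.1.
Surplus = Qs - Qd = 186.1 - 121.6 = 64.5.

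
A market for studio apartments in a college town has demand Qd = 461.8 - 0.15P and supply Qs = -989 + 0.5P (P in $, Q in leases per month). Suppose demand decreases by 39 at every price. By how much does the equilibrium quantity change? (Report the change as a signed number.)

ΔQ = -30

At equilibrium Qd = Qs, so 461.8 - 0.15P = -989 + 0.5P; collecting terms, 1450.8 = 0.65P and P* = 2232.
Substitute back: Q* = 461.8 - 0.15(2232) = 127.
After the shift, demand is Qd = 422.8 - 0.15P.
Re-solving, 0.65P = 1411.8 gives P = 2172 and Q = 97.
ΔQ = 97 - 127 = -30.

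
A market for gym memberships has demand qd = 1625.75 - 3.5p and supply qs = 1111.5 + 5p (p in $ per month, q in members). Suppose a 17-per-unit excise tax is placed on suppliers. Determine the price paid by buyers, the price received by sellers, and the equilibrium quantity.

p_b = 70.5, p_s = 53.5, q = 1379

Suppliers keep p_s = p_b - 17 per unit, so supply in terms of the buyer price is qs = 1026.5 + 5p_b.
Equate demand and the shifted supply: 1625.75 - 3.5p_b = 1026.5 + 5p_b, giving 8.5p_b = 599.25, so p_b = 70.5.
Then p_s = 70.5 - 17 = 53.5 and q = 1625.75 - 3.5(70.5) = 1379.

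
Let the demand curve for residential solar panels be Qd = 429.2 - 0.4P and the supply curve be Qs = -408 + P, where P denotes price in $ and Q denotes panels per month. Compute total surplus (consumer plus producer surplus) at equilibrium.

Set Qd = Qs: 429.2 - 0.4P = -408 + P, so 837.2 = 1.4P and P* = 598.
Plugging P* into demand: Q* = 429.2 - 0.4(598) = 190.
Demand choke price = 1073; supply choke price = 408. CS = ½(1073 - 598)(190) = 45125; PS = ½(598 - 408)(190) = 18050. Total surplus = 63175.

Total surplus = 63175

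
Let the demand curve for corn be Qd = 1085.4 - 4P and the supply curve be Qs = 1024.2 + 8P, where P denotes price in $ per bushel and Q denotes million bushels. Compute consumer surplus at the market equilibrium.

Consumer surplus = 141778.125

Set Qd = Qs: 1085.4 - 4P = 1024.2 + 8P, so 61.2 = 12P and P* = 5.1.
From the demand curve, Q* = 1085.4 - 4(5.1) = 1065.
Demand choke price (Qd = 0): P = 1085.4/4 = 271.35. Consumer surplus = ½ × (271.35 - 5.1) × 1065 = 141778.125.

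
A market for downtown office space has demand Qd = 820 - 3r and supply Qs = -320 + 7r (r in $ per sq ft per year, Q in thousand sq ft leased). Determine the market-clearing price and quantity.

The market clears where 820 - 3r = -320 + 7r. Rearranging, 10r = 1140, hence r* = 114.
Plugging r* into demand: Q* = 820 - 3(114) = 478.

r* = 114, Q* = 478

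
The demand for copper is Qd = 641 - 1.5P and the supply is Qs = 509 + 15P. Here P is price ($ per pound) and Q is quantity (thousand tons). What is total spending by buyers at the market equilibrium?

At equilibrium Qd = Qs, so 641 - 1.5P = 509 + 15P; collecting terms, 132 = 16.5P and P* = 8.
Plugging P* into demand: Q* = 641 - 1.5(8) = 629.
Total spending by buyers = P* × Q* = 8 × 629 = 5032.

Total spending by buyers = 5032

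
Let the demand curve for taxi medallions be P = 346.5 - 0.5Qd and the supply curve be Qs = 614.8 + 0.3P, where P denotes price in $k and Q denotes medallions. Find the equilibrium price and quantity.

P* = 34, Q* = 625

Rewriting in direct form: Qd = 693 - 2P.
The market clears where 693 - 2P = 614.8 + 0.3P. Rearranging, 2.3P = 78.2, hence P* = 34.
From the demand curve, Q* = 693 - 2(34) = 625.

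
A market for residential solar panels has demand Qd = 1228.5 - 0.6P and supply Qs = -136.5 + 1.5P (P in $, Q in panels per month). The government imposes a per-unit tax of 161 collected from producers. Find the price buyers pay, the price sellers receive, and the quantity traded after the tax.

With a tax of 161 on producers, they supply based on the net price P_s = P_b - 161, so Qs = -378 + 1.5P_b.
Equate demand and the shifted supply: 1228.5 - 0.6P_b = -378 + 1.5P_b, giving 2.1P_b = 1606.5, so P_b = 765.
So P_s = 604 and the quantity traded is Q = 1228.5 - 0.6(765) = 769.5.

P_b = 765, P_s = 604, Q = 769.5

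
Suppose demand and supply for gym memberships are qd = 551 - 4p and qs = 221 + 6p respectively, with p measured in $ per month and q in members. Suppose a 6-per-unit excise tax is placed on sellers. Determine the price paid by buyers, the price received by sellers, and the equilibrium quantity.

p_b = 36.6, p_s = 30.6, q = 404.6

With a tax of 6 on sellers, they supply based on the net price p_s = p_b - 6, so qs = 185 + 6p_b.
Market clearing requires 551 - 4p_b = 185 + 6p_b; hence 366 = 10p_b and p_b = 36.6.
Then p_s = 36.6 - 6 = 30.6 and q = 551 - 4(36.6) = 404.6.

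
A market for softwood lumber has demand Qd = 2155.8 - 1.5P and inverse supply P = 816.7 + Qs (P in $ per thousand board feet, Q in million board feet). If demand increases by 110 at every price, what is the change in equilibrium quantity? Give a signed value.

Solving each curve for Q: Qs = -816.7 + P.
Set Qd = Qs: 2155.8 - 1.5P = -816.7 + P, so 2972.5 = 2.5P and P* = 1189.
Substitute back: Q* = 2155.8 - 1.5(1189) = 372.3.
After the shift, demand is Qd = 2265.8 - 1.5P.
New equilibrium: 3082.5 = 2.5P, so P = 1233 and Q = 416.3.
ΔQ = 416.3 - 372.3 = 44.

ΔQ = 44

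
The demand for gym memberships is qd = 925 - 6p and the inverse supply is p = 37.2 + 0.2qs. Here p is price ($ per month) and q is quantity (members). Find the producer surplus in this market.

Inverting to quantity form: qs = -186 + 5p.
Set qd = qs: 925 - 6p = -186 + 5p, so 1111 = 11p and p* = 101.
Substitute back: q* = 925 - 6(101) = 319.
Supply choke price (qs = 0): p = 37.2. Producer surplus = ½ × (101 - 37.2) × 319 = 10176.1.

Producer surplus = 10176.1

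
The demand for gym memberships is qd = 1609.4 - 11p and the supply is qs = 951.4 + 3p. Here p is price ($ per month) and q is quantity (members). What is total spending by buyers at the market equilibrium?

Total spending by buyers = 51342.8

The market clears where 1609.4 - 11p = 951.4 + 3p. Rearranging, 14p = 658, hence p* = 47.
Then q* = 1609.4 - 11(47) = 1092.4.
Total spending by buyers = p* × q* = 47 × 1092.4 = 51342.8.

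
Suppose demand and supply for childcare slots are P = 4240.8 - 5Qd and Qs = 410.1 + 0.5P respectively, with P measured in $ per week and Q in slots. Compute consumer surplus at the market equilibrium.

Consumer surplus = 1306822.5

Rewriting in direct form: Qd = 848.16 - 0.2P.
Set Qd = Qs: 848.16 - 0.2P = 410.1 + 0.5P, so 438.06 = 0.7P and P* = 625.8.
Substitute back: Q* = 848.16 - 0.2(625.8) = 723.
Demand choke price (Qd = 0): P = 848.16/0.2 = 4240.8. Consumer surplus = ½ × (4240.8 - 625.8) × 723 = 1306822.5.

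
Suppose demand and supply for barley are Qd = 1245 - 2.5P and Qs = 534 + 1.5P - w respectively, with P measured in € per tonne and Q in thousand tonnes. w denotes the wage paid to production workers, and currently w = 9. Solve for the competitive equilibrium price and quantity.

P* = 180, Q* = 795

With w = 9, supply is Qs = 525 + 1.5P.
At equilibrium Qd = Qs, so 1245 - 2.5P = 525 + 1.5P; collecting terms, 720 = 4P and P* = 180.
Plugging P* into demand: Q* = 1245 - 2.5(180) = 795.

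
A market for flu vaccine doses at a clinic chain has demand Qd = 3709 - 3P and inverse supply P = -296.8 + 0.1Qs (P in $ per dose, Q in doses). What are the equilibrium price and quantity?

Solving each curve for Q: Qs = 2968 + 10P.
Set Qd = Qs: 3709 - 3P = 2968 + 10P, so 741 = 13P and P* = 57.
Then Q* = 3709 - 3(57) = 3538.

P* = 57, Q* = 3538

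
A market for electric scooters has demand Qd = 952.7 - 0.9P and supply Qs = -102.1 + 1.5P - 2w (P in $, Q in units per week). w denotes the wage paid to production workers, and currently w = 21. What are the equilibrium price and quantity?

P* = 457, Q* = 541.4

With w = 21, supply is Qs = -144.1 + 1.5P.
The market clears where 952.7 - 0.9P = -144.1 + 1.5P. Rearranging, 2.4P = 1096.8, hence P* = 457.
Substitute back: Q* = 952.7 - 0.9(457) = 541.4.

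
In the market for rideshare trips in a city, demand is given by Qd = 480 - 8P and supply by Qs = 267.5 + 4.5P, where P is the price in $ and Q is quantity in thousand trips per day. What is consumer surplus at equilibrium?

At equilibrium Qd = Qs, so 480 - 8P = 267.5 + 4.5P; collecting terms, 212.5 = 12.5P and P* = 17.
From the demand curve, Q* = 480 - 8(17) = 344.
Demand choke price (Qd = 0): P = 480/8 = 60. Consumer surplus = ½ × (60 - 17) × 344 = 7396.

Consumer surplus = 7396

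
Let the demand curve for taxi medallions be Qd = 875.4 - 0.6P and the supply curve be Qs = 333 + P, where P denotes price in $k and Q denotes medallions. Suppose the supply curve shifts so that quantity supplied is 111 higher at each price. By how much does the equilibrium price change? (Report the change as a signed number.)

ΔP = -69.375

The market clears where 875.4 - 0.6P = 333 + P. Rearranging, 1.6P = 542.4, hence P* = 339.
From the demand curve, Q* = 875.4 - 0.6(339) = 672.
After the shift, supply is Qs = 444 + P.
The new intersection has 431.4 = 1.6P, i.e. P = 269.625, Q = 713.625.
ΔP = 269.625 - 339 = -69.375.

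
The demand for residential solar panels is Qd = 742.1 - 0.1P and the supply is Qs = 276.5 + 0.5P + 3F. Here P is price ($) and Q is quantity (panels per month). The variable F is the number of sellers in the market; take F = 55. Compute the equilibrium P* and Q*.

P* = 501, Q* = 692

With F = 55, supply is Qs = 441.5 + 0.5P.
Set Qd = Qs: 742.1 - 0.1P = 441.5 + 0.5P, so 300.6 = 0.6P and P* = 501.
Substitute back: Q* = 742.1 - 0.1(501) = 692.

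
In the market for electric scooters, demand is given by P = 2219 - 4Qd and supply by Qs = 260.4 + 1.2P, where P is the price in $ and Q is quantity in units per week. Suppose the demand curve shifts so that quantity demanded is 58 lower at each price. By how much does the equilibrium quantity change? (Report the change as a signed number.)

Rewriting in direct form: Qd = 554.75 - 0.25P.
The market clears where 554.75 - 0.25P = 260.4 + 1.2P. Rearranging, 1.45P = 294.35, hence P* = 203.
Then Q* = 554.75 - 0.25(203) = 504.
After the shift, demand is Qd = 496.75 - 0.25P.
New equilibrium: 236.35 = 1.45P, so P = 163 and Q = 456.
ΔQ = 456 - 504 = -48.

ΔQ = -48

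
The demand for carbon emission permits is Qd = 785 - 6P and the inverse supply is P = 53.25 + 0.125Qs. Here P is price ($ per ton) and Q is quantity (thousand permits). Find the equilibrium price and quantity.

P* = 86.5, Q* = 266

Rewriting in direct form: Qs = -426 + 8P.
At equilibrium Qd = Qs, so 785 - 6P = -426 + 8P; collecting terms, 1211 = 14P and P* = 86.5.
Substitute back: Q* = 785 - 6(86.5) = 266.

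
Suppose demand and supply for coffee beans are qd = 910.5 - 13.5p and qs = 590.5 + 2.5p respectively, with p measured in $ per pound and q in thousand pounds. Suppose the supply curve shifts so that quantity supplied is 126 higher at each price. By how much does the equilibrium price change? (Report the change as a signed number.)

Equating demand and supply, 910.5 - 13.5p = 590.5 + 2.5p gives 16p = 320, so p* = 20.
Then q* = 910.5 - 13.5(20) = 640.5.
After the shift, supply is qs = 716.5 + 2.5p.
Re-solving, 16p = 194 gives p = 12.125 and q = 746.8125.
Δp = 12.125 - 20 = -7.875.

Δp = -7.875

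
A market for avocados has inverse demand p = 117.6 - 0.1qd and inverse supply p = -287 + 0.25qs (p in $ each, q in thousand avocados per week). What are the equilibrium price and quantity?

Solving each curve for q: qd = 1176 - 10p and qs = 1148 + 4p.
Equating demand and supply, 1176 - 10p = 1148 + 4p gives 14p = 28, so p* = 2.
Substitute back: q* = 1176 - 10(2) = 1156.

p* = 2, q* = 1156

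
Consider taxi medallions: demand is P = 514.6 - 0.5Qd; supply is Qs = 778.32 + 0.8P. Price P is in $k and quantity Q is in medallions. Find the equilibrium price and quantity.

P* = 89.6, Q* = 850

Inverting to quantity form: Qd = 1029.2 - 2P.
Equating demand and supply, 1029.2 - 2P = 778.32 + 0.8P gives 2.8P = 250.88, so P* = 89.6.
Substitute back: Q* = 1029.2 - 2(89.6) = 850.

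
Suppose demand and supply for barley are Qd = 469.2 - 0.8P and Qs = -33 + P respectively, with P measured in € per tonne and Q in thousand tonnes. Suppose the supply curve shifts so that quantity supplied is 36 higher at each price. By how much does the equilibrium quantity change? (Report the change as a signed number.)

At equilibrium Qd = Qs, so 469.2 - 0.8P = -33 + P; collecting terms, 502.2 = 1.8P and P* = 279.
Then Q* = 469.2 - 0.8(279) = 246.
After the shift, supply is Qs = 3 + P.
The new intersection has 466.2 = 1.8P, i.e. P = 259, Q = 262.
ΔQ = 262 - 246 = 16.

ΔQ = 16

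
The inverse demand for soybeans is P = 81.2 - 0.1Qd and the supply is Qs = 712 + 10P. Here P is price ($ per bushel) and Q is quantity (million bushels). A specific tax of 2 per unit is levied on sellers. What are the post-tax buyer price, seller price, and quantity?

Rewriting in direct form: Qd = 812 - 10P.
With a tax of 2 on sellers, they supply based on the net price P_s = P_b - 2, so Qs = 692 + 10P_b.
Equate demand and the shifted supply: 812 - 10P_b = 692 + 10P_b, giving 20P_b = 120, so P_b = 6.
Then P_s = 6 - 2 = 4 and Q = 812 - 10(6) = 752.

P_b = 6, P_s = 4, Q = 752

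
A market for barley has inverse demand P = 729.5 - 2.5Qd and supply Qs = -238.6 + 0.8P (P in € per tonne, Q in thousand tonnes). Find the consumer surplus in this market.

Consumer surplus = 16531.25

Solving each curve for Q: Qd = 291.8 - 0.4P.
Set Qd = Qs: 291.8 - 0.4P = -238.6 + 0.8P, so 530.4 = 1.2P and P* = 442.
Plugging P* into demand: Q* = 291.8 - 0.4(442) = 115.
Demand choke price (Qd = 0): P = 291.8/0.4 = 729.5. Consumer surplus = ½ × (729.5 - 442) × 115 = 16531.25.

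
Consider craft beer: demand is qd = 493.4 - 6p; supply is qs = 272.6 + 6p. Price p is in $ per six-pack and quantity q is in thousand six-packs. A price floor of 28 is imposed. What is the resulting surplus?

Evaluating both curves at the floor price 28 gives qd = 325.4, qs = 440.6.
Surplus = qs - qd = 440.6 - 325.4 = 115.2.

Surplus = 115.2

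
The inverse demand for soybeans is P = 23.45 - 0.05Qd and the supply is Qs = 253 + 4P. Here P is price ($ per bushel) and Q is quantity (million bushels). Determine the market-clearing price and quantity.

P* = 9, Q* = 289

Rewriting in direct form: Qd = 469 - 20P.
At equilibrium Qd = Qs, so 469 - 20P = 253 + 4P; collecting terms, 216 = 24P and P* = 9.
Substitute back: Q* = 469 - 20(9) = 289.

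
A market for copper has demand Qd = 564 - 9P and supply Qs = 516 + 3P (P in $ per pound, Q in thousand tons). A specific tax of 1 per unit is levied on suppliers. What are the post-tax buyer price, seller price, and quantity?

Suppliers keep P_s = P_b - 1 per unit, so supply in terms of the buyer price is Qs = 513 + 3P_b.
Equate demand and the shifted supply: 564 - 9P_b = 513 + 3P_b, giving 12P_b = 51, so P_b = 4.25.
Then P_s = 4.25 - 1 = 3.25 and Q = 564 - 9(4.25) = 525.75.

P_b = 4.25, P_s = 3.25, Q = 525.75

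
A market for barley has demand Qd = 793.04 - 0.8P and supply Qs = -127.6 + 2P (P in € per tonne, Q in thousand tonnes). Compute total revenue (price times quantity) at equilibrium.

Total revenue = 174264

At equilibrium Qd = Qs, so 793.04 - 0.8P = -127.6 + 2P; collecting terms, 920.64 = 2.8P and P* = 328.8.
Then Q* = 793.04 - 0.8(328.8) = 530.
Total revenue = P* × Q* = 328.8 × 530 = 174264.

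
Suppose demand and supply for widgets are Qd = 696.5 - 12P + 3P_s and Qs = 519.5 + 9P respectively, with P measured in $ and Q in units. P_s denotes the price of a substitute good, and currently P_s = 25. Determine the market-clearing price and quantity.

With P_s = 25, demand is Qd = 771.5 - 12P.
The market clears where 771.5 - 12P = 519.5 + 9P. Rearranging, 21P = 252, hence P* = 12.
From the demand curve, Q* = 771.5 - 12(12) = 627.5.

P* = 12, Q* = 627.5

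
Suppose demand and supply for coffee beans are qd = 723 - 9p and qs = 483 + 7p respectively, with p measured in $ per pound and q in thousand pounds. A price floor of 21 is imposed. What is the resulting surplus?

Surplus = 96

With p fixed at 21, quantity demanded is 534 and quantity supplied is 630.
Surplus = qs - qd = 630 - 534 = 96.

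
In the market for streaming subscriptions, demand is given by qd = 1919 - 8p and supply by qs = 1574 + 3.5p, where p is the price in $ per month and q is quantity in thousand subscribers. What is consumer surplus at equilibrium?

Equating demand and supply, 1919 - 8p = 1574 + 3.5p gives 11.5p = 345, so p* = 30.
Substitute back: q* = 1919 - 8(30) = 1679.
Demand choke price (qd = 0): p = 1919/8 = 239.875. Consumer surplus = ½ × (239.875 - 30) × 1679 = 176190.0625.

Consumer surplus = 176190.0625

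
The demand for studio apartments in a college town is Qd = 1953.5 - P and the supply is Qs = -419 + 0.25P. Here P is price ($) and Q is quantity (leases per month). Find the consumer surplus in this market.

Consumer surplus = 1540.125

The market clears where 1953.5 - P = -419 + 0.25P. Rearranging, 1.25P = 2372.5, hence P* = 1898.
Substitute back: Q* = 1953.5 - 1898 = 55.5.
Demand choke price (Qd = 0): P = 1953.5. Consumer surplus = ½ × (1953.5 - 1898) × 55.5 = 1540.125.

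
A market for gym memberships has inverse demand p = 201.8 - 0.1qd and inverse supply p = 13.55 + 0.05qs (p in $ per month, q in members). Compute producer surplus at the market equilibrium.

Inverting to quantity form: qd = 2018 - 10p and qs = -271 + 20p.
The market clears where 2018 - 10p = -271 + 20p. Rearranging, 30p = 2289, hence p* = 76.3.
From the demand curve, q* = 2018 - 10(76.3) = 1255.
Supply choke price (qs = 0): p = 13.55. Producer surplus = ½ × (76.3 - 13.55) × 1255 = 39375.625.

Producer surplus = 39375.625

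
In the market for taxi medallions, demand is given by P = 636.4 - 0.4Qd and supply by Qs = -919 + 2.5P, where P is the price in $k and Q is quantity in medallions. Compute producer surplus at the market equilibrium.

Rewriting in direct form: Qd = 1591 - 2.5P.
The market clears where 1591 - 2.5P = -919 + 2.5P. Rearranging, 5P = 2510, hence P* = 502.
From the demand curve, Q* = 1591 - 2.5(502) = 336.
Supply choke price (Qs = 0): P = 367.6. Producer surplus = ½ × (502 - 367.6) × 336 = 22579.2.

Producer surplus = 22579.2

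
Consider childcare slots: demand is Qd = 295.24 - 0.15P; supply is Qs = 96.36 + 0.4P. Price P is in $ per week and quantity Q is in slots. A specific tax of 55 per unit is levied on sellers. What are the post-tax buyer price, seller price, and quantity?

Sellers keep P_s = P_b - 55 per unit, so supply in terms of the buyer price is Qs = 74.36 + 0.4P_b.
Market clearing requires 295.24 - 0.15P_b = 74.36 + 0.4P_b; hence 220.88 = 0.55P_b and P_b = 401.6.
So P_s = 346.6 and the quantity traded is Q = 295.24 - 0.15(401.6) = 235.

P_b = 401.6, P_s = 346.6, Q = 235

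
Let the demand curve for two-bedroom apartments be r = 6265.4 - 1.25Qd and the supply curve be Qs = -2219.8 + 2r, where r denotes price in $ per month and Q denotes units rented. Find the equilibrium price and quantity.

r* = 2582.9, Q* = 2946

Rewriting in direct form: Qd = 5012.32 - 0.8r.
At equilibrium Qd = Qs, so 5012.32 - 0.8r = -2219.8 + 2r; collecting terms, 7232.12 = 2.8r and r* = 2582.9.
Plugging r* into demand: Q* = 5012.32 - 0.8(2582.9) = 2946.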